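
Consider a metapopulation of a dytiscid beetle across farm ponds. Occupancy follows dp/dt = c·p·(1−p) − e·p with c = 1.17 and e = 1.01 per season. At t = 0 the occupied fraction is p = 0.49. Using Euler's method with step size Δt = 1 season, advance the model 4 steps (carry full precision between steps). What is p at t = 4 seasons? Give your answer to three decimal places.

Update rule: p ← p + [c·p·(1−p) − e·p]·Δt with Δt = 1.
  1  |  dp/dt·Δt = -0.202517  |  p_1 = 0.287483
  2  |  dp/dt·Δt = -0.050699  |  p_2 = 0.236784
  3  |  dp/dt·Δt = -0.027713  |  p_3 = 0.209071
  4  |  dp/dt·Δt = -0.017690  |  p_4 = 0.191381

0.191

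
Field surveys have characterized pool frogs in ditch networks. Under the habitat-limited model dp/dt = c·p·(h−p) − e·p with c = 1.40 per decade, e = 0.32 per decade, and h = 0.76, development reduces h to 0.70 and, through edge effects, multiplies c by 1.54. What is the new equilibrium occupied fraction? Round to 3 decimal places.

Before: p* = h − e/c = 0.76 − 0.32/1.40 = 0.76 − 0.2286 = 0.5314.
After: c = 2.156, e = 0.32, h = 0.70; p* = 0.70 − 0.32/2.156 = 0.5516.

0.552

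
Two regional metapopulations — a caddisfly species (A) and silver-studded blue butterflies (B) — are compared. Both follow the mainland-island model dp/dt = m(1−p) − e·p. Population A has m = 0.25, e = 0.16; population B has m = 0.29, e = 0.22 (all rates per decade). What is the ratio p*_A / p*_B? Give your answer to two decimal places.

1.07

A: p*_A = m/(m+e) = 0.25/0.4100 = 0.6098.
B: p*_B = 0.29/0.5100 = 0.5686.
p*_A / p*_B = 0.6098/0.5686 = 1.0723.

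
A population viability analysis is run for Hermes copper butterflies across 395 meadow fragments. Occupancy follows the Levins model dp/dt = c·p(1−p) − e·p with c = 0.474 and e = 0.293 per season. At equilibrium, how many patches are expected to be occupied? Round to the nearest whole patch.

151

p* = 1 − e/c = 1 − 0.293/0.474 = 0.3819.
Expected occupied patches = N × p* = 395 × 0.3819 = 150.83 ≈ 151.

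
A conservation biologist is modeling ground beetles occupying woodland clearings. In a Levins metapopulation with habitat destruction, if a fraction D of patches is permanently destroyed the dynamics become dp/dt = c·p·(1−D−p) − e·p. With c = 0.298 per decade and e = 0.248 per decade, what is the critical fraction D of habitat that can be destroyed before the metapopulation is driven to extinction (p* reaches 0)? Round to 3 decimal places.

0.168

The nontrivial equilibrium is p* = (1−D) − e/c; extinction occurs when this hits zero.
So D_crit = 1 − e/c = 1 − 0.248/0.298 = 1 − 0.8322 = 0.1678.
This equals the undisturbed p*, a classic result of Lande's extension.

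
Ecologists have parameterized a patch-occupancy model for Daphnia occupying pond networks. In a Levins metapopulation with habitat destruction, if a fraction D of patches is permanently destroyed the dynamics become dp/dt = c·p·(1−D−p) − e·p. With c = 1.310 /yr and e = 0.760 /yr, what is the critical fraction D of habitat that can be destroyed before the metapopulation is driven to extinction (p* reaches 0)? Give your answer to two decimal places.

The nontrivial equilibrium is p* = (1−D) − e/c; extinction occurs when this hits zero.
So D_crit = 1 − e/c = 1 − 0.760/1.310 = 1 − 0.5802 = 0.4198.
Note this equals the original equilibrium occupancy — the Levins extinction-debt result.

0.42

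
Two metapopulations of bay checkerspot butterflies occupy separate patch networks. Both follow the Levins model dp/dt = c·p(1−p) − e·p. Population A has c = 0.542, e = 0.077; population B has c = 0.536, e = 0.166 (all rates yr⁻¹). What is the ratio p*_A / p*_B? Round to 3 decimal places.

1.243

A: p*_A = 1 − 0.077/0.542 = 0.8579.
B: p*_B = 1 − 0.166/0.536 = 0.6903.
p*_A / p*_B = 0.8579/0.6903 = 1.2428.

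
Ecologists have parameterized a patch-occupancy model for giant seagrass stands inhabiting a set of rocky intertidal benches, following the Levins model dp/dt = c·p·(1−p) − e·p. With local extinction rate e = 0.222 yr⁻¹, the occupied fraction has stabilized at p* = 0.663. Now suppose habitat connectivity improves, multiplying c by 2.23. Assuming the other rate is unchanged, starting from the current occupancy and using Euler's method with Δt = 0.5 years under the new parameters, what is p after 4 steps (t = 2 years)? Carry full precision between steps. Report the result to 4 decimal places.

Balance c(1−p*) = e gives c = e/(1 − 0.66300) = 0.222/0.33700 = 0.65875.
Starting from p₀ = 0.66300; update p ← p + (dp/dt)·Δt with the new parameters.
p: 0.66300 → 0.75352  (Δp = +0.09052)
p: 0.75352 → 0.80630  (Δp = +0.05278)
p: 0.80630 → 0.83152  (Δp = +0.02522)
p: 0.83152 → 0.84212  (Δp = +0.01060)

0.8421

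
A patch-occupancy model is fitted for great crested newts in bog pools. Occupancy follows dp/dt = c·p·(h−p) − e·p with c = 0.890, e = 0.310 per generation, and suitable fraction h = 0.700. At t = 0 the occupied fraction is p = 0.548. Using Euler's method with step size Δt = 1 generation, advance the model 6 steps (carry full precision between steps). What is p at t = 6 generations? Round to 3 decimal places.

Update rule: p ← p + [c·p·(h−p) − e·p]·Δt with Δt = 1.
t = 1: p = 0.54800 + (-0.09575) = 0.45225
t = 2: p = 0.45225 + (-0.04048) = 0.41177
t = 3: p = 0.41177 + (-0.02202) = 0.38975
t = 4: p = 0.38975 + (-0.01320) = 0.37655
t = 5: p = 0.37655 + (-0.00833) = 0.36822
t = 6: p = 0.36822 + (-0.00542) = 0.36280

0.363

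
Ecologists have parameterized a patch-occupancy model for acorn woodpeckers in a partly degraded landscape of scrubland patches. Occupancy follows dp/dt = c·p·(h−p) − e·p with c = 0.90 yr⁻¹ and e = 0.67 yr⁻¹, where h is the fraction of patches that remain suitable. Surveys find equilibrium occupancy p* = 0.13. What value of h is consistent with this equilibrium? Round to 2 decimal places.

0.87

At equilibrium c(h−p*) = e, so h = p* + e/c.
h = 0.13 + 0.67/0.90 = 0.13 + 0.7444 = 0.8744.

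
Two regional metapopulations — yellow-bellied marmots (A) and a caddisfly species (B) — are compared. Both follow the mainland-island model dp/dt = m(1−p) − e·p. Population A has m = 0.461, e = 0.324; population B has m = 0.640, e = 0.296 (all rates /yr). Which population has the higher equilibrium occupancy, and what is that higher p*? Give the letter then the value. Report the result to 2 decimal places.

B, 0.68

A: p*_A = m/(m+e) = 0.461/0.7850 = 0.5873.
B: p*_B = 0.640/0.9360 = 0.6838.
B is higher at 0.6838.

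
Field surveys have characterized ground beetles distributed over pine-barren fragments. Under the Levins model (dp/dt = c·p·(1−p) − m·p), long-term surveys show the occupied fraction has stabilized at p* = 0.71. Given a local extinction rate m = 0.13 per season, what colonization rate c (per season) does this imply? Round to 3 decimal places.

0.448

At equilibrium c(1−p*) = m, so c = m/(1−p*).
c = 0.13/(1 − 0.71) = 0.13/0.2900 = 0.4483.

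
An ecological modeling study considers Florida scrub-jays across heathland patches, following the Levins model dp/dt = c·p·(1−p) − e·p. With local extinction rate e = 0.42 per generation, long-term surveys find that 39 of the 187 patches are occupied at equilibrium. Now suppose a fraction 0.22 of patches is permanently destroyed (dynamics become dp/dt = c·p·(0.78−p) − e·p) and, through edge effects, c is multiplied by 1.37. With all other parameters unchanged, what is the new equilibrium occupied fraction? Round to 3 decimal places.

Observed p* = 39/187 = 0.20856.
Balance c(1−p*) = e gives c = e/(1 − 0.20856) = 0.42/0.79144 = 0.53068.
New p* = 0.78 − e/c = 0.78 − 0.42000/0.72703 = 0.20231.

0.202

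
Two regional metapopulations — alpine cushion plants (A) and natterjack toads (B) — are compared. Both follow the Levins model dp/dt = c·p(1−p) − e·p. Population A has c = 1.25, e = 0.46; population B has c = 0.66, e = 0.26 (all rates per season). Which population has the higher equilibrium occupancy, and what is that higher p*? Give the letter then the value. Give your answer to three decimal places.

A, 0.632

A: p*_A = 1 − 0.46/1.25 = 0.6320.
B: p*_B = 1 − 0.26/0.66 = 0.6061.
A is higher at 0.6320.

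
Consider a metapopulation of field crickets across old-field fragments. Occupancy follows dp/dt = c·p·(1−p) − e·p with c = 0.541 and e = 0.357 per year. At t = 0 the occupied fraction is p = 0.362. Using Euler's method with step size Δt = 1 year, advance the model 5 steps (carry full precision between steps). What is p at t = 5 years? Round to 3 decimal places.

0.348

Update rule: p ← p + [c·p·(1−p) − e·p]·Δt with Δt = 1.
  1  |  dp/dt·Δt = -0.004287  |  p_1 = 0.357713
  2  |  dp/dt·Δt = -0.003406  |  p_2 = 0.354307
  3  |  dp/dt·Δt = -0.002721  |  p_3 = 0.351586
  4  |  dp/dt·Δt = -0.002183  |  p_4 = 0.349403
  5  |  dp/dt·Δt = -0.001756  |  p_5 = 0.347647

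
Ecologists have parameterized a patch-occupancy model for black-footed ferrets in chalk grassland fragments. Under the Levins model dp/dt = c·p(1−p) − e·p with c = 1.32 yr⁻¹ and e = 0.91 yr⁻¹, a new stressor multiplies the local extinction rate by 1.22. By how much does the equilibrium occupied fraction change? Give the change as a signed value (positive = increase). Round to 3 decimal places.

-0.152

Before: p* = 1 − 0.91/1.32 = 0.3106.
After the change, c = 1.32, e = 1.1102, so p* = 1 − 1.1102/1.32 = 0.1589.
Δp* = 0.1589 − 0.3106 = -0.1517.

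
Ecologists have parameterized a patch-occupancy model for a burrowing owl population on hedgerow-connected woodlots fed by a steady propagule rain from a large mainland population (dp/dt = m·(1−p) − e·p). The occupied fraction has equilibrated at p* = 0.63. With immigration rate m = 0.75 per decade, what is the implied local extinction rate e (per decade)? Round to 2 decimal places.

0.44

At equilibrium m(1−p*) = e·p*, so e = m(1−p*)/p*.
e = 0.75 × 0.3700 / 0.63 = 0.4405.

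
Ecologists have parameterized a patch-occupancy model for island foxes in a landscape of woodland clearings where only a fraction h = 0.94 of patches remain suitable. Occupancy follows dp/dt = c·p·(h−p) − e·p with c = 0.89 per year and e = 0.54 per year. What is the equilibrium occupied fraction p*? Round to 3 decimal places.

Setting dp/dt = 0 and dividing by p* gives c·(h−p*) = e.
So p* = h − e/c = 0.94 − 0.54/0.89 = 0.94 − 0.6067 = 0.3333.

0.333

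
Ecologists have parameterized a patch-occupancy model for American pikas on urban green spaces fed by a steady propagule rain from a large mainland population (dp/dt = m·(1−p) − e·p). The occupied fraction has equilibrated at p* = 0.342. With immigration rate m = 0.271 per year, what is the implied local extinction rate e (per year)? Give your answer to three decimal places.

0.521

At equilibrium m(1−p*) = e·p*, so e = m(1−p*)/p*.
e = 0.271 × 0.6580 / 0.342 = 0.5214.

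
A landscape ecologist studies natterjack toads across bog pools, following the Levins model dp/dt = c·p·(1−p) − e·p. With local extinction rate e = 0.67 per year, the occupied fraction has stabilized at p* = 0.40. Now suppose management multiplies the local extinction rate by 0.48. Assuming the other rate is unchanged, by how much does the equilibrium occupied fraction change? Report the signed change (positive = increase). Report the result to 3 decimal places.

Balance c(1−p*) = e gives c = e/(1 − 0.40000) = 0.67/0.60000 = 1.11667.
New p* = 1 − e/c = 1 − 0.32160/1.11667 = 0.71200.
Δp* = 0.71200 − 0.40000 = +0.31200.

0.312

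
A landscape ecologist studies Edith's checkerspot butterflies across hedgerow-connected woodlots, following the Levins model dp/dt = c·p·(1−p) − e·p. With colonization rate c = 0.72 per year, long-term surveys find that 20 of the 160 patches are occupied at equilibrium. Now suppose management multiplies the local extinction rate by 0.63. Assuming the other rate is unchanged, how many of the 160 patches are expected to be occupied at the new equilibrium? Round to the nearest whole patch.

72

Observed p* = 20/160 = 0.12500.
Balance c(1−p*) = e gives e = 0.72×(1 − 0.12500) = 0.63000.
New p* = 1 − e/c = 1 − 0.39690/0.72000 = 0.44875.
Expected occupied = 160 × 0.44875 = 71.80 ≈ 72.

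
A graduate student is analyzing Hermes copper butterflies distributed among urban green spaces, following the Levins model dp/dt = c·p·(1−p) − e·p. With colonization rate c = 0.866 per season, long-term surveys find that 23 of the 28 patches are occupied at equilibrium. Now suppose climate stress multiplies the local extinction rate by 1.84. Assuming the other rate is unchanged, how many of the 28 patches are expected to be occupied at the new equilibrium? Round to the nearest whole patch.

Observed p* = 23/28 = 0.82143.
Balance c(1−p*) = e gives e = 0.866×(1 − 0.82143) = 0.15464.
New p* = 1 − e/c = 1 − 0.28454/0.86600 = 0.67143.
Expected occupied = 28 × 0.67143 = 18.80 ≈ 19.

19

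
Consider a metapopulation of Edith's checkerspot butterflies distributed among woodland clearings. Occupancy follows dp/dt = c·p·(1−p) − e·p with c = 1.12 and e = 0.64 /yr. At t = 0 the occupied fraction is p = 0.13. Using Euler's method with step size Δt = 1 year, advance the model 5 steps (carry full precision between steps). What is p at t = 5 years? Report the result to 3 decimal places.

Update rule: p ← p + [c·p·(1−p) − e·p]·Δt with Δt = 1.
  1  |  dp/dt·Δt = +0.043472  |  p_1 = 0.173472
  2  |  dp/dt·Δt = +0.049563  |  p_2 = 0.223035
  3  |  dp/dt·Δt = +0.051343  |  p_3 = 0.274378
  4  |  dp/dt·Δt = +0.047384  |  p_4 = 0.321762
  5  |  dp/dt·Δt = +0.038491  |  p_5 = 0.360253

0.360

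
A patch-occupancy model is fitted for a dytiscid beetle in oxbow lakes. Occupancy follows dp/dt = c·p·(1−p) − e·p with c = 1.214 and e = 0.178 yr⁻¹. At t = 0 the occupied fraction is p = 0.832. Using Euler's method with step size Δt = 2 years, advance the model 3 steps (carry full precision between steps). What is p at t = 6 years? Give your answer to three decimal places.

Update rule: p ← p + [c·p·(1−p) − e·p]·Δt with Δt = 2.
step 1: Δp = +0.04318, p = 0.87518
step 2: Δp = -0.04634, p = 0.82885
step 3: Δp = +0.04937, p = 0.87821

0.878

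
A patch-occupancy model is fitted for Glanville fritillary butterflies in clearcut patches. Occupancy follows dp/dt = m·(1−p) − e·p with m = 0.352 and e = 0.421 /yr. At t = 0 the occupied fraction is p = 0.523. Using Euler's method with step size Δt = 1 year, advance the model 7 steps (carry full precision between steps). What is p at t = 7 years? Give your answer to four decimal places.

0.4554

Update rule: p ← p + [m·(1−p) − e·p]·Δt with Δt = 1.
step 1: Δp = -0.05228, p = 0.47072
step 2: Δp = -0.01187, p = 0.45885
step 3: Δp = -0.00269, p = 0.45616
step 4: Δp = -0.00061, p = 0.45555
step 5: Δp = -0.00014, p = 0.45541
step 6: Δp = -0.00003, p = 0.45538
step 7: Δp = -0.00001, p = 0.45537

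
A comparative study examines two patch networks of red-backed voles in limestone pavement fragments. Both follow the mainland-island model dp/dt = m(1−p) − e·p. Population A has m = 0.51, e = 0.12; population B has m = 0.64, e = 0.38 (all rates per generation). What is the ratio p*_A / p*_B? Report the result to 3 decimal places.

1.290

A: p*_A = m/(m+e) = 0.51/0.6300 = 0.8095.
B: p*_B = 0.64/1.0200 = 0.6275.
p*_A / p*_B = 0.8095/0.6275 = 1.2902.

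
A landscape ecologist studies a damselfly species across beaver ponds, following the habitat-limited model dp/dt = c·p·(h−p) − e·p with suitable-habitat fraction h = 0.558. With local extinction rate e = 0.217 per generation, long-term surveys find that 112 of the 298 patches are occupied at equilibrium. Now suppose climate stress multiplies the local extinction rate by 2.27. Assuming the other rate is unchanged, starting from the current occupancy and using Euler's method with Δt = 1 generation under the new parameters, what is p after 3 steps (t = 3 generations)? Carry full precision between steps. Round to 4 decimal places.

0.2071

Observed p* = 112/298 = 0.37584.
Balance c(h−p*) = e gives c = e/(0.558 − 0.37584) = 0.217/0.18216 = 1.19125.
Starting from p₀ = 0.37584; update p ← p + (dp/dt)·Δt with the new parameters.
step 1: Δp = -0.10358, p = 0.27226
step 2: Δp = -0.04144, p = 0.23082
step 3: Δp = -0.02374, p = 0.20708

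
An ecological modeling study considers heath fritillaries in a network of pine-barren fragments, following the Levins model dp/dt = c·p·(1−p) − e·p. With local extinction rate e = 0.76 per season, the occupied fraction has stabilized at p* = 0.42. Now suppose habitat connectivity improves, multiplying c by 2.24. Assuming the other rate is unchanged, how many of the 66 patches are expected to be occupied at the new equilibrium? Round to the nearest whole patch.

49

Balance c(1−p*) = e gives c = e/(1 − 0.42000) = 0.76/0.58000 = 1.31034.
New p* = 1 − e/c = 1 − 0.76000/2.93516 = 0.74107.
Expected occupied = 66 × 0.74107 = 48.91 ≈ 49.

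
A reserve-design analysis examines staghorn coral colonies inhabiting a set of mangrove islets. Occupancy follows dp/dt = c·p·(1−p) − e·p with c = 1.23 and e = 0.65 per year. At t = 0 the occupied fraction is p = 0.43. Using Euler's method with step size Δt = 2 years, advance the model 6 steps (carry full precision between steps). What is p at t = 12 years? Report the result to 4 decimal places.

Update rule: p ← p + [c·p·(1−p) − e·p]·Δt with Δt = 2.
t = 2: p = 0.43000 + (+0.04395) = 0.47395
t = 4: p = 0.47395 + (-0.00280) = 0.47115
t = 6: p = 0.47115 + (+0.00046) = 0.47161
t = 8: p = 0.47161 + (-0.00007) = 0.47153
t = 10: p = 0.47153 + (+0.00001) = 0.47155
t = 12: p = 0.47155 + (-0.00000) = 0.47154

0.4715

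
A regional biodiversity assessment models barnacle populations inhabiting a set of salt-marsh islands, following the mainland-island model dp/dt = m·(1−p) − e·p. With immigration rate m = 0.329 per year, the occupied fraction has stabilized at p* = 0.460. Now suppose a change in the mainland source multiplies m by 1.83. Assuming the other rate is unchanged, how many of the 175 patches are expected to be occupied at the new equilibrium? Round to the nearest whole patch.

107

Balance m(1−p*) = e·p* gives e = m(1−p*)/p* = 0.329×0.54000/0.46000 = 0.38622.
New p* = m/(m+e) = 0.60207/(0.60207+0.38622) = 0.60920.
Expected occupied = 175 × 0.60920 = 106.61 ≈ 107.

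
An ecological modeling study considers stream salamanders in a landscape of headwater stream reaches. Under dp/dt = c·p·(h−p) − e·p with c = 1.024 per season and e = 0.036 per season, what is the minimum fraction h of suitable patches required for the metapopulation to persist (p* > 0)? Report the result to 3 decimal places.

p* = h − e/c is positive only when h > e/c.
h_min = e/c = 0.036/1.024 = 0.0352.

0.035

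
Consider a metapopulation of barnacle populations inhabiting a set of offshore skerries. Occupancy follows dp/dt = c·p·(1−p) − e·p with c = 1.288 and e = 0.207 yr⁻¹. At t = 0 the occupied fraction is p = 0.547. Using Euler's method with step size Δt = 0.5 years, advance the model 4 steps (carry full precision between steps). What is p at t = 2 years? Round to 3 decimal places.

0.810

Update rule: p ← p + [c·p·(1−p) − e·p]·Δt with Δt = 0.5.
  1  |  dp/dt·Δt = +0.102963  |  p_1 = 0.649963
  2  |  dp/dt·Δt = +0.079246  |  p_2 = 0.729209
  3  |  dp/dt·Δt = +0.051693  |  p_3 = 0.780902
  4  |  dp/dt·Δt = +0.029361  |  p_4 = 0.810263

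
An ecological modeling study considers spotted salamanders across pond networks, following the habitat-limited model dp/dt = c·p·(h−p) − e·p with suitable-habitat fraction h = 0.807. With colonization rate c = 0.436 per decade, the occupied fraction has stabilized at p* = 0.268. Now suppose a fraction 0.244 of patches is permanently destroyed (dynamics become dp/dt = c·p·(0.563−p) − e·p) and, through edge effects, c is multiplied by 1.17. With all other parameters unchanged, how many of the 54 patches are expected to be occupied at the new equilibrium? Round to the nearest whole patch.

6

Balance c(h−p*) = e gives e = 0.436×(0.807 − 0.26800) = 0.23500.
New p* = 0.563 − e/c = 0.563 − 0.23500/0.51012 = 0.10232.
Expected occupied = 54 × 0.10232 = 5.53 ≈ 6.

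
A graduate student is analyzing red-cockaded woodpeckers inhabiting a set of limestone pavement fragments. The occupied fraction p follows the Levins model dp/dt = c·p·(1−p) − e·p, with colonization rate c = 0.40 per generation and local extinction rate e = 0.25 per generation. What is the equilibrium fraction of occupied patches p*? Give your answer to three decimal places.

0.375

At equilibrium, colonization balances extinction: c·p*·(1−p*) = e·p*.
So p* = 1 − e/c = 1 − 0.25/0.40 = 1 − 0.6250 = 0.3750.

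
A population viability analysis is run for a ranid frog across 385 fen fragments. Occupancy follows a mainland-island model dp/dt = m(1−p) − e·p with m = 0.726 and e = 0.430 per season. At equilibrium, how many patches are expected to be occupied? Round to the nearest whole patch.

p* = m/(m+e) = 0.726/1.1560 = 0.6280.
Expected occupied patches = N × p* = 385 × 0.6280 = 241.79 ≈ 242.

242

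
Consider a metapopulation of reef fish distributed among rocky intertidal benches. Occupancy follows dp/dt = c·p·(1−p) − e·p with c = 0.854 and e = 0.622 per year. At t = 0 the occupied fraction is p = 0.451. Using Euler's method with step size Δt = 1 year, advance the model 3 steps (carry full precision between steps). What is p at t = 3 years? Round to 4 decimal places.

Update rule: p ← p + [c·p·(1−p) − e·p]·Δt with Δt = 1.
p: 0.45100 → 0.38193  (Δp = -0.06907)
p: 0.38193 → 0.34596  (Δp = -0.03596)
p: 0.34596 → 0.32401  (Δp = -0.02195)

0.3240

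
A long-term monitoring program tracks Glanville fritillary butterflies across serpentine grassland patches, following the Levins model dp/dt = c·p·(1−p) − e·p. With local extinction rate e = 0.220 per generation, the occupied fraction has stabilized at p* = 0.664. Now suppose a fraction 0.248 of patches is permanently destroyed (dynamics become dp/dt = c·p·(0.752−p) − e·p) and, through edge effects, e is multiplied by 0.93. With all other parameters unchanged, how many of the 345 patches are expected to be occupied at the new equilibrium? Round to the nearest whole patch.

152

Balance c(1−p*) = e gives c = e/(1 − 0.66400) = 0.220/0.33600 = 0.65476.
New p* = 0.752 − e/c = 0.752 − 0.20460/0.65476 = 0.43952.
Expected occupied = 345 × 0.43952 = 151.63 ≈ 152.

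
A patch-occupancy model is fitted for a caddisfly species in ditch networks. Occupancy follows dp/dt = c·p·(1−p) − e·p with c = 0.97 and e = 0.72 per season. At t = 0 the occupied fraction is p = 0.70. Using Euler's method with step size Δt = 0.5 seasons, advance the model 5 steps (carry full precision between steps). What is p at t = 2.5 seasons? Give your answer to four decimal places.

0.3643

Update rule: p ← p + [c·p·(1−p) − e·p]·Δt with Δt = 0.5.
  1  |  dp/dt·Δt = -0.150150  |  p_1 = 0.549850
  2  |  dp/dt·Δt = -0.077901  |  p_2 = 0.471949
  3  |  dp/dt·Δt = -0.049033  |  p_3 = 0.422916
  4  |  dp/dt·Δt = -0.033881  |  p_4 = 0.389034
  5  |  dp/dt·Δt = -0.024774  |  p_5 = 0.364260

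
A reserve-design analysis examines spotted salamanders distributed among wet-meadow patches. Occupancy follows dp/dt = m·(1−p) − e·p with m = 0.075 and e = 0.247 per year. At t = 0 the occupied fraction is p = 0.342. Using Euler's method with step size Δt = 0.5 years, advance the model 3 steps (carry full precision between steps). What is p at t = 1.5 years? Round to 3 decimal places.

Update rule: p ← p + [m·(1−p) − e·p]·Δt with Δt = 0.5.
step 1: Δp = -0.01756, p = 0.32444
step 2: Δp = -0.01473, p = 0.30970
step 3: Δp = -0.01236, p = 0.29734

0.297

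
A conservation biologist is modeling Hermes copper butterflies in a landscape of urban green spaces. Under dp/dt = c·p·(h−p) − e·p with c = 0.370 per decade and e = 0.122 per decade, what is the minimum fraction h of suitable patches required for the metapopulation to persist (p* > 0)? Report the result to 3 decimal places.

0.330

p* = h − e/c is positive only when h > e/c.
h_min = e/c = 0.122/0.370 = 0.3297.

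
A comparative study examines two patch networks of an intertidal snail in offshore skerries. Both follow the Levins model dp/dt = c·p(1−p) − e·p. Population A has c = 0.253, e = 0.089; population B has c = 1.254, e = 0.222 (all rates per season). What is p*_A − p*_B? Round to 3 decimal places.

-0.175

A: p*_A = 1 − 0.089/0.253 = 0.6482.
B: p*_B = 1 − 0.222/1.254 = 0.8230.
p*_A − p*_B = 0.6482 − 0.8230 = -0.1747.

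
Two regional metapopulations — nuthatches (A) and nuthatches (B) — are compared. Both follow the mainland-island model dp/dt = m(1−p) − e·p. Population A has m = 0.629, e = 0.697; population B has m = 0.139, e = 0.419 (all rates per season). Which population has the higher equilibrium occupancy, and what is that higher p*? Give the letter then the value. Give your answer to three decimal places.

A, 0.474

A: p*_A = m/(m+e) = 0.629/1.3260 = 0.4744.
B: p*_B = 0.139/0.5580 = 0.2491.
A is higher at 0.4744.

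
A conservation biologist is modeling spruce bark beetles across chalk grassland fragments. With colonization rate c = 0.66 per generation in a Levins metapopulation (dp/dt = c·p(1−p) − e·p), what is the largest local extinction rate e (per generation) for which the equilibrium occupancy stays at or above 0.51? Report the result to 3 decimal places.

1 − e/c ≥ 0.51 ⇒ e ≤ c(1 − 0.51) = 0.66 × 0.4900.
e_max = 0.3234.

0.323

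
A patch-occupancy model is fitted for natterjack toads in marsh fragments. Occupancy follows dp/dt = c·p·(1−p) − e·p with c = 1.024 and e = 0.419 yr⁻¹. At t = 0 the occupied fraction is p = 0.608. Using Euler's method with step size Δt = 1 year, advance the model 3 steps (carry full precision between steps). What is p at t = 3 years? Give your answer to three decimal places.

0.592

Update rule: p ← p + [c·p·(1−p) − e·p]·Δt with Δt = 1.
step 1: Δp = -0.01070, p = 0.59730
step 2: Δp = -0.00397, p = 0.59334
step 3: Δp = -0.00153, p = 0.59181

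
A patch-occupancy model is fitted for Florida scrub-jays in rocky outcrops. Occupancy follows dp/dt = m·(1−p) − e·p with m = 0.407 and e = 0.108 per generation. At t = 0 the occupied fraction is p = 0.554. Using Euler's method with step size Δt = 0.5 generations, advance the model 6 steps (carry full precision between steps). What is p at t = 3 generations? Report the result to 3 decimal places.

Update rule: p ← p + [m·(1−p) − e·p]·Δt with Δt = 0.5.
  1  |  dp/dt·Δt = +0.060845  |  p_1 = 0.614845
  2  |  dp/dt·Δt = +0.045177  |  p_2 = 0.660022
  3  |  dp/dt·Δt = +0.033544  |  p_3 = 0.693567
  4  |  dp/dt·Δt = +0.024907  |  p_4 = 0.718473
  5  |  dp/dt·Δt = +0.018493  |  p_5 = 0.736966
  6  |  dp/dt·Δt = +0.013731  |  p_6 = 0.750698

0.751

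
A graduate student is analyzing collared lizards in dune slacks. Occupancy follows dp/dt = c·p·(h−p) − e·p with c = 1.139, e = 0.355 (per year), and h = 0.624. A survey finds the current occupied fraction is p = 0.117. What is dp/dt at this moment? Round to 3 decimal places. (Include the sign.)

Colonization term: c·p·(h−p) = 1.139×0.117×0.5070 = 0.06756.
Extinction term: e·p = 0.04154.
dp/dt = 0.06756 − 0.04154 = 0.02603.

0.026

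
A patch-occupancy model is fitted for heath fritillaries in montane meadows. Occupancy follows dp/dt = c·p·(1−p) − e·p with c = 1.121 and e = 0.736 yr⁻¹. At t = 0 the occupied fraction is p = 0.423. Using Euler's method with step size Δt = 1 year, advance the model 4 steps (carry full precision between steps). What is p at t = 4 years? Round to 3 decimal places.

0.352

Update rule: p ← p + [c·p·(1−p) − e·p]·Δt with Δt = 1.
p: 0.42300 → 0.38528  (Δp = -0.03772)
p: 0.38528 → 0.36721  (Δp = -0.01807)
p: 0.36721 → 0.35743  (Δp = -0.00978)
p: 0.35743 → 0.35182  (Δp = -0.00560)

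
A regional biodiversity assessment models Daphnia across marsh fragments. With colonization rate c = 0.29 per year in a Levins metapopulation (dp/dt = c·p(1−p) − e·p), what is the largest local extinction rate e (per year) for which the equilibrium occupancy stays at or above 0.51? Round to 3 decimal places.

0.142

1 − e/c ≥ 0.51 ⇒ e ≤ c(1 − 0.51) = 0.29 × 0.4900.
e_max = 0.1421.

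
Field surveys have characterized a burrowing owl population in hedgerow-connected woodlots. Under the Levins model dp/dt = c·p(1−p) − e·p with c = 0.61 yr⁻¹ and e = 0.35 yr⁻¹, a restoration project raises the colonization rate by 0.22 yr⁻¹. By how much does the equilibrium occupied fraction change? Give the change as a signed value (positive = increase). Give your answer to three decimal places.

0.152

Before: p* = 1 − 0.35/0.61 = 0.4262.
After the change, c = 0.83, e = 0.35, so p* = 1 − 0.35/0.83 = 0.5783.
Δp* = 0.5783 − 0.4262 = +0.1521.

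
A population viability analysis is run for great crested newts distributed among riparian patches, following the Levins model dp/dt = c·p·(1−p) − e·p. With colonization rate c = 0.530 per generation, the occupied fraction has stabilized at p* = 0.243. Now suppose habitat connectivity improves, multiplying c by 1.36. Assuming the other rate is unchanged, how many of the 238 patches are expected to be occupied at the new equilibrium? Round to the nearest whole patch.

106

Balance c(1−p*) = e gives e = 0.530×(1 − 0.24300) = 0.40121.
New p* = 1 − e/c = 1 − 0.40121/0.72080 = 0.44338.
Expected occupied = 238 × 0.44338 = 105.52 ≈ 106.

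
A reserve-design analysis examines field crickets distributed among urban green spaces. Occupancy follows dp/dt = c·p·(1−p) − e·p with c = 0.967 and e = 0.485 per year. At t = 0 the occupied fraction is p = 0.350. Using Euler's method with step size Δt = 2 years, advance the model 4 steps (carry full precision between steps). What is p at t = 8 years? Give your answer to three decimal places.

Update rule: p ← p + [c·p·(1−p) − e·p]·Δt with Δt = 2.
step 1: Δp = +0.10048, p = 0.45048
step 2: Δp = +0.04179, p = 0.49227
step 3: Δp = +0.00588, p = 0.49815
step 4: Δp = +0.00029, p = 0.49844

0.498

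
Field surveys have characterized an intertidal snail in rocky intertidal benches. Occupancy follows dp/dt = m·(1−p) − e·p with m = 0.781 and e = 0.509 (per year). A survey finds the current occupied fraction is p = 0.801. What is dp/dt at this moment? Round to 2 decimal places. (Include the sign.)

Colonization term: m·(1−p) = 0.781×0.1990 = 0.15542.
Extinction term: e·p = 0.40771.
dp/dt = 0.15542 − 0.40771 = -0.25229.

-0.25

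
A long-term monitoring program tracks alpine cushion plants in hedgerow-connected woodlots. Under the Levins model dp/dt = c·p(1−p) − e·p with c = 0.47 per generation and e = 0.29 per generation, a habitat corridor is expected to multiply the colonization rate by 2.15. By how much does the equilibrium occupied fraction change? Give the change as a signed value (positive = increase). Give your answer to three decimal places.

Before: p* = 1 − 0.29/0.47 = 0.3830.
After the change, c = 1.0105, e = 0.29, so p* = 1 − 0.29/1.0105 = 0.7130.
Δp* = 0.7130 − 0.3830 = +0.3300.

0.330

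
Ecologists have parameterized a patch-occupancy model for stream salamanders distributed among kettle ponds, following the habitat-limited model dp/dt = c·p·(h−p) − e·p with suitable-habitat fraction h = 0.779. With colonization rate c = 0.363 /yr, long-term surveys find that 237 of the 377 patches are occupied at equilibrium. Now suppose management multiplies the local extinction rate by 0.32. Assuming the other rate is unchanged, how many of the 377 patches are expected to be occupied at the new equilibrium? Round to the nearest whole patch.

276

Observed p* = 237/377 = 0.62865.
Balance c(h−p*) = e gives e = 0.363×(0.779 − 0.62865) = 0.05458.
New p* = 0.779 − e/c = 0.779 − 0.01747/0.36300 = 0.73087.
Expected occupied = 377 × 0.73087 = 275.54 ≈ 276.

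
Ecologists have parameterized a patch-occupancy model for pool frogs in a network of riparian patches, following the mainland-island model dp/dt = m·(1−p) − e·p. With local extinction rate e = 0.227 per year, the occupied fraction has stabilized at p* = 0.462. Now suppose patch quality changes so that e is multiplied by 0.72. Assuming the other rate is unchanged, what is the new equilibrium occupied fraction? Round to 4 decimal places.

Balance m(1−p*) = e·p* gives m = e·p*/(1−p*) = 0.227×0.46200/0.53800 = 0.19493.
New p* = m/(m+e) = 0.19493/(0.19493+0.16344) = 0.54394.

0.5439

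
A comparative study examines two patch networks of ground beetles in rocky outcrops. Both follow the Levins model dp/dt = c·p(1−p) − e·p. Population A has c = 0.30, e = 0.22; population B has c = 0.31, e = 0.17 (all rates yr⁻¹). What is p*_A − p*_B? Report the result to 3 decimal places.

A: p*_A = 1 − 0.22/0.30 = 0.2667.
B: p*_B = 1 − 0.17/0.31 = 0.4516.
p*_A − p*_B = 0.2667 − 0.4516 = -0.1849.

-0.185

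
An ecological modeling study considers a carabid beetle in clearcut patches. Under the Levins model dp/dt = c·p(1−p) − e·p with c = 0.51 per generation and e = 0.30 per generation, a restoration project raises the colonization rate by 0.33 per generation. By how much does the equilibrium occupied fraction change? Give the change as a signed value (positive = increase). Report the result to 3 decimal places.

Before: p* = 1 − 0.30/0.51 = 0.4118.
After the change, c = 0.84, e = 0.3, so p* = 1 − 0.3/0.84 = 0.6429.
Δp* = 0.6429 − 0.4118 = +0.2311.

0.231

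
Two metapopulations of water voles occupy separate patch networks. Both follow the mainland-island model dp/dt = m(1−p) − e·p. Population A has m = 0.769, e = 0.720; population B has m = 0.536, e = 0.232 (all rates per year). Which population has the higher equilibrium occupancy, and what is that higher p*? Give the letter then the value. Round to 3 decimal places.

A: p*_A = m/(m+e) = 0.769/1.4890 = 0.5165.
B: p*_B = 0.536/0.7680 = 0.6979.
B is higher at 0.6979.

B, 0.698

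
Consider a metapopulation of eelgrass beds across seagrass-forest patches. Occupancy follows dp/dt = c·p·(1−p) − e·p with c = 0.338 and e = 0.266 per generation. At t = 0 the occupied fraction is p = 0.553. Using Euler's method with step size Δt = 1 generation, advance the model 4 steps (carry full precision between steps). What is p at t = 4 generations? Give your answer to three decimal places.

0.382

Update rule: p ← p + [c·p·(1−p) − e·p]·Δt with Δt = 1.
step 1: Δp = -0.06355, p = 0.48945
step 2: Δp = -0.04573, p = 0.44372
step 3: Δp = -0.03460, p = 0.40912
step 4: Δp = -0.02712, p = 0.38200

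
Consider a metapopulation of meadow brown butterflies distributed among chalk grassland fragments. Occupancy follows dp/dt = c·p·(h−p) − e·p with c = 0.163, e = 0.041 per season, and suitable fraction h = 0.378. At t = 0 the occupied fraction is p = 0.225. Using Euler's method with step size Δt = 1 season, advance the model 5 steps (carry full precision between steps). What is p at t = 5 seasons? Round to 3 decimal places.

Update rule: p ← p + [c·p·(h−p) − e·p]·Δt with Δt = 1.
t = 1: p = 0.22500 + (-0.00361) = 0.22139
t = 2: p = 0.22139 + (-0.00343) = 0.21796
t = 3: p = 0.21796 + (-0.00325) = 0.21471
t = 4: p = 0.21471 + (-0.00309) = 0.21162
t = 5: p = 0.21162 + (-0.00294) = 0.20868

0.209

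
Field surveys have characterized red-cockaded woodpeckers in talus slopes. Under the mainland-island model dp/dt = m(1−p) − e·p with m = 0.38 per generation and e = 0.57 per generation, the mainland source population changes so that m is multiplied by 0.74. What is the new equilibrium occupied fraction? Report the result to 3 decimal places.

Before: p* = 0.38/(0.38+0.57) = 0.4000.
After: m = 0.2812, e = 0.57; p* = 0.2812/0.8512 = 0.3304.

0.330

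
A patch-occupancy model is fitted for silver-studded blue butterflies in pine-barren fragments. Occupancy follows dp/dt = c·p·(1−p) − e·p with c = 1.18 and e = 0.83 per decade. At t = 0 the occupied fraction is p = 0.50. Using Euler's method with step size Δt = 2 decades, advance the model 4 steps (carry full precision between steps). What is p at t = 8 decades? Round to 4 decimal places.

Update rule: p ← p + [c·p·(1−p) − e·p]·Δt with Δt = 2.
step 1: Δp = -0.24000, p = 0.26000
step 2: Δp = +0.02246, p = 0.28246
step 3: Δp = +0.00943, p = 0.29189
step 4: Δp = +0.00325, p = 0.29514

0.2951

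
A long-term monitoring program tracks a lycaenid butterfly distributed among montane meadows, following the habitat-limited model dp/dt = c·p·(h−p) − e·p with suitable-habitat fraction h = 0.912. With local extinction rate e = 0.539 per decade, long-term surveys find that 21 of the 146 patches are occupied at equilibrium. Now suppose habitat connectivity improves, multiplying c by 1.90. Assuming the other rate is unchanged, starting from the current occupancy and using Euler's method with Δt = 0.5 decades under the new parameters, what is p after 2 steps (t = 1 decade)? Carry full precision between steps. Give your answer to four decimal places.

Observed p* = 21/146 = 0.14384.
Balance c(h−p*) = e gives c = e/(0.912 − 0.14384) = 0.539/0.76816 = 0.70167.
Starting from p₀ = 0.14384; update p ← p + (dp/dt)·Δt with the new parameters.
p: 0.14384 → 0.17872  (Δp = +0.03489)
p: 0.17872 → 0.21792  (Δp = +0.03919)

0.2179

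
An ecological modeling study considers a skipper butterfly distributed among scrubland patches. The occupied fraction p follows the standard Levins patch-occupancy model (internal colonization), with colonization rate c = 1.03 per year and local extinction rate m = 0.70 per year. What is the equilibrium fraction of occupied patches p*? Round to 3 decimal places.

At equilibrium, colonization balances extinction: c·p*·(1−p*) = m·p*.
So p* = 1 − m/c = 1 − 0.70/1.03 = 1 − 0.6796 = 0.3204.

0.320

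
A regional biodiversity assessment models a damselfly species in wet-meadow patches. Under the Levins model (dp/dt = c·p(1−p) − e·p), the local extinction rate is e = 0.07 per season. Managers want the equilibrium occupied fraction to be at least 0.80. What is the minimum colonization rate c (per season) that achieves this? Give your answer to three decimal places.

0.350

p* = 1 − e/c ≥ 0.80 requires e/c ≤ 0.2000, i.e. c ≥ e/0.2000.
c_min = 0.07/0.2000 = 0.3500.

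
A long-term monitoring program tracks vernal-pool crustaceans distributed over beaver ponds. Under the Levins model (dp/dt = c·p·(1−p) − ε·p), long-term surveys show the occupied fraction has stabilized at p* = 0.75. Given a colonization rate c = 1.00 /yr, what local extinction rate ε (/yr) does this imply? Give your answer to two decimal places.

0.25

At equilibrium c(1−p*) = ε.
ε = 1.00 × (1 − 0.75) = 1.00 × 0.2500 = 0.2500.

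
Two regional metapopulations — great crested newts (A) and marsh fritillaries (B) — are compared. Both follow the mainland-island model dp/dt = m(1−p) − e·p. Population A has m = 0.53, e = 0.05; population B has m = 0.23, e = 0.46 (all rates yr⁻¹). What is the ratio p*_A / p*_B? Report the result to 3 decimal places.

2.741

A: p*_A = m/(m+e) = 0.53/0.5800 = 0.9138.
B: p*_B = 0.23/0.6900 = 0.3333.
p*_A / p*_B = 0.9138/0.3333 = 2.7414.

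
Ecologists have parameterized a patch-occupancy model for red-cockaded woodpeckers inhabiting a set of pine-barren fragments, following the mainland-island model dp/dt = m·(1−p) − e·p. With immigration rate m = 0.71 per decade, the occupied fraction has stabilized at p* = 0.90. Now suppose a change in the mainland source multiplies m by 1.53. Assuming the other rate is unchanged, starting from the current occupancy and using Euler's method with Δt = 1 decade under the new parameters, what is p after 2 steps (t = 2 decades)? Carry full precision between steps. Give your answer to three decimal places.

Balance m(1−p*) = e·p* gives e = m(1−p*)/p* = 0.71×0.10000/0.90000 = 0.07889.
Starting from p₀ = 0.90000; update p ← p + (dp/dt)·Δt with the new parameters.
  1  |  dp/dt·Δt = +0.037630  |  p_1 = 0.937630
  2  |  dp/dt·Δt = -0.006216  |  p_2 = 0.931414

0.931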